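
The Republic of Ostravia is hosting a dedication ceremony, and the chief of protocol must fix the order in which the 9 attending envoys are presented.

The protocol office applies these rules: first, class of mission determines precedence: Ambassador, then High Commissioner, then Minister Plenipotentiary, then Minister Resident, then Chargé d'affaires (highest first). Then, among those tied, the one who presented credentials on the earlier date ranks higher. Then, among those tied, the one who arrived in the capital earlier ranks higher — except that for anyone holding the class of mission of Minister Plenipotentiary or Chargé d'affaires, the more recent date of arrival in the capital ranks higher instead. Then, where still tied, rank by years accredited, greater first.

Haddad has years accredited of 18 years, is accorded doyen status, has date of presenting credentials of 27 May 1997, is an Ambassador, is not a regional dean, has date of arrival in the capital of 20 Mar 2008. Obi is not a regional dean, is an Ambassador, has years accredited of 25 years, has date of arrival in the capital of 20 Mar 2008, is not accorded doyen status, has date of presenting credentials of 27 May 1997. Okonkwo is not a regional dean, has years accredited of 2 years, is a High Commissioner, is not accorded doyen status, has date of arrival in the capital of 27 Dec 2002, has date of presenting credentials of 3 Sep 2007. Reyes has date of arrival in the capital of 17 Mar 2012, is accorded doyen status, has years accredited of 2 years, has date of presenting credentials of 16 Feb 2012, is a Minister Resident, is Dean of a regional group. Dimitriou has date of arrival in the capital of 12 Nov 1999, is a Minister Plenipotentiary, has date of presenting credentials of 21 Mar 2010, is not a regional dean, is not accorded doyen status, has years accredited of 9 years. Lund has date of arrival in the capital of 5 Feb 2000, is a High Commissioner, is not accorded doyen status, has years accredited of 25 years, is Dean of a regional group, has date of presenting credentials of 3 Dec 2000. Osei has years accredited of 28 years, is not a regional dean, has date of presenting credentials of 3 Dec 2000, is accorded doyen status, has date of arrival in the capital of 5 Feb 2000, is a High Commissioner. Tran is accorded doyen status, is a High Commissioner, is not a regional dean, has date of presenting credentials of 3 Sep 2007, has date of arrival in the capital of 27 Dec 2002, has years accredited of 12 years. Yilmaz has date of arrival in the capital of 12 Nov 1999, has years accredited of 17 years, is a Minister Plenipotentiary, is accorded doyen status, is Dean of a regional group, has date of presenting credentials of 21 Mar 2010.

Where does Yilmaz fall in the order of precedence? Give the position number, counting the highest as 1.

7

By class of mission: Obi and Haddad (Ambassador); then Osei, Lund, Tran and Okonkwo (High Commissioner); then Yilmaz and Dimitriou (Minister Plenipotentiary); then Reyes (Minister Resident).
Obi and Haddad both have date of presenting credentials 27 May 1997, so the next rule applies.
Obi and Haddad both have date of arrival in the capital 20 Mar 2008, so the next rule applies.
Among Obi and Haddad, by years accredited (higher first): Obi (25 years) before Haddad (18 years).
Among Osei, Lund, Tran and Okonkwo, by date of presenting credentials (earlier first): Osei and Lund (3 Dec 2000) before Tran and Okonkwo (3 Sep 2007).
Osei and Lund both have date of arrival in the capital 5 Feb 2000, so the next rule applies.
Among Osei and Lund, by years accredited (higher first): Osei (28 years) before Lund (25 years).
Tran and Okonkwo both have date of arrival in the capital 27 Dec 2002, so the next rule applies.
Among Tran and Okonkwo, by years accredited (higher first): Tran (12 years) before Okonkwo (2 years).
Yilmaz and Dimitriou both have date of presenting credentials 21 Mar 2010, so the next rule applies.
Yilmaz and Dimitriou both have date of arrival in the capital 12 Nov 1999, so the next rule applies.
Among Yilmaz and Dimitriou, by years accredited (higher first): Yilmaz (17 years) before Dimitriou (9 years).
Order: Obi, Haddad, Osei, Lund, Tran, Okonkwo, Yilmaz, Dimitriou, Reyes. So position 7.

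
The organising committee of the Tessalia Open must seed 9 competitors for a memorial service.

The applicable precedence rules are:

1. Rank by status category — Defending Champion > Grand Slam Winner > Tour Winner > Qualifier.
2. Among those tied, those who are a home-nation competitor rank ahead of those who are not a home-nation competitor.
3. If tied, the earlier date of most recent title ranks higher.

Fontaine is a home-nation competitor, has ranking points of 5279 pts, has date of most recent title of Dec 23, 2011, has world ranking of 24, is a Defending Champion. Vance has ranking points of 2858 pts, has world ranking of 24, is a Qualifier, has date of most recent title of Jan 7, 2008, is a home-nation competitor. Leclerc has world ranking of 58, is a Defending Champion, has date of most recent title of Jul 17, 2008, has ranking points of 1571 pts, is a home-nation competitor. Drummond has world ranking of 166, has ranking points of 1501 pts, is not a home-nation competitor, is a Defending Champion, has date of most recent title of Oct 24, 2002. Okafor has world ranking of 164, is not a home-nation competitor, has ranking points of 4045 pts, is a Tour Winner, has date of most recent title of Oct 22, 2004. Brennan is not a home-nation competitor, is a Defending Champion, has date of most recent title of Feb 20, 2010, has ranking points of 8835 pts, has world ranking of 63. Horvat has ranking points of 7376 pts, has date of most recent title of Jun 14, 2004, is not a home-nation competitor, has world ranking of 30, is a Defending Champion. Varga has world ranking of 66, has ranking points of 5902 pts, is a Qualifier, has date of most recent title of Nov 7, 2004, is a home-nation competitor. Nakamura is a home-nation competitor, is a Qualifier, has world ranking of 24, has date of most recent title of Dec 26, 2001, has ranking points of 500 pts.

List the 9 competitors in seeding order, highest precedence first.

Leclerc, Fontaine, Drummond, Horvat, Brennan, Okafor, Nakamura, Varga, Vance

By status category: Leclerc, Fontaine, Drummond, Horvat and Brennan (Defending Champion); then Okafor (Tour Winner); then Nakamura, Varga and Vance (Qualifier).
Among Leclerc, Fontaine, Drummond, Horvat and Brennan, a home-nation competitor before not a home-nation competitor: Leclerc and Fontaine (a home-nation competitor) before Drummond, Horvat and Brennan (not a home-nation competitor).
Among Leclerc and Fontaine, by date of most recent title (earlier first): Leclerc (Jul 17, 2008) before Fontaine (Dec 23, 2011).
Among Drummond, Horvat and Brennan, by date of most recent title (earlier first): Drummond (Oct 24, 2002) before Horvat (Jun 14, 2004) before Brennan (Feb 20, 2010).
Nakamura, Varga and Vance are each a home-nation competitor, so the next rule applies.
Among Nakamura, Varga and Vance, by date of most recent title (earlier first): Nakamura (Dec 26, 2001) before Varga (Nov 7, 2004) before Vance (Jan 7, 2008).
Full order: Leclerc, Fontaine, Drummond, Horvat, Brennan, Okafor, Nakamura, Varga, Vance.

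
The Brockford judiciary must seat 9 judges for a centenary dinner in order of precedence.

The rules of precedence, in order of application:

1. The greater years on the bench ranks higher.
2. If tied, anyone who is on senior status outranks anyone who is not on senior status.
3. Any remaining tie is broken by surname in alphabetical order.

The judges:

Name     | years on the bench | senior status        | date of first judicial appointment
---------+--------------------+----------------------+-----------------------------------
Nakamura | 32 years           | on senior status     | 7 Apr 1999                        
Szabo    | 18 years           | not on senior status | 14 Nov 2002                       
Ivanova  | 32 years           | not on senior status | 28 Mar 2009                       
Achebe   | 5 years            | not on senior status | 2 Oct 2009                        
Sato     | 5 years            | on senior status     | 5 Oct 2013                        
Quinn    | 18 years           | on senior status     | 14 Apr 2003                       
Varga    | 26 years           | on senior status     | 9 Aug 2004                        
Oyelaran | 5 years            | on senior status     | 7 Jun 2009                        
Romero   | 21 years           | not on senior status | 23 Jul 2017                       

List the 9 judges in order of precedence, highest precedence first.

By years on the bench (higher first): Nakamura and Ivanova (both 32 years); then Varga (26 years); then Romero (21 years); then Quinn and Szabo (both 18 years); then Oyelaran, Sato and Achebe (each 5 years).
Among Nakamura and Ivanova, on senior status before not on senior status: Nakamura (on senior status) before Ivanova (not on senior status).
Among Quinn and Szabo, on senior status before not on senior status: Quinn (on senior status) before Szabo (not on senior status).
Among Oyelaran, Sato and Achebe, on senior status before not on senior status: Oyelaran and Sato (on senior status) before Achebe (not on senior status).
Among Oyelaran and Sato, alphabetically by surname: Oyelaran before Sato.
Full order: Nakamura, Ivanova, Varga, Romero, Quinn, Szabo, Oyelaran, Sato, Achebe.

Nakamura, Ivanova, Varga, Romero, Quinn, Szabo, Oyelaran, Sato, Achebe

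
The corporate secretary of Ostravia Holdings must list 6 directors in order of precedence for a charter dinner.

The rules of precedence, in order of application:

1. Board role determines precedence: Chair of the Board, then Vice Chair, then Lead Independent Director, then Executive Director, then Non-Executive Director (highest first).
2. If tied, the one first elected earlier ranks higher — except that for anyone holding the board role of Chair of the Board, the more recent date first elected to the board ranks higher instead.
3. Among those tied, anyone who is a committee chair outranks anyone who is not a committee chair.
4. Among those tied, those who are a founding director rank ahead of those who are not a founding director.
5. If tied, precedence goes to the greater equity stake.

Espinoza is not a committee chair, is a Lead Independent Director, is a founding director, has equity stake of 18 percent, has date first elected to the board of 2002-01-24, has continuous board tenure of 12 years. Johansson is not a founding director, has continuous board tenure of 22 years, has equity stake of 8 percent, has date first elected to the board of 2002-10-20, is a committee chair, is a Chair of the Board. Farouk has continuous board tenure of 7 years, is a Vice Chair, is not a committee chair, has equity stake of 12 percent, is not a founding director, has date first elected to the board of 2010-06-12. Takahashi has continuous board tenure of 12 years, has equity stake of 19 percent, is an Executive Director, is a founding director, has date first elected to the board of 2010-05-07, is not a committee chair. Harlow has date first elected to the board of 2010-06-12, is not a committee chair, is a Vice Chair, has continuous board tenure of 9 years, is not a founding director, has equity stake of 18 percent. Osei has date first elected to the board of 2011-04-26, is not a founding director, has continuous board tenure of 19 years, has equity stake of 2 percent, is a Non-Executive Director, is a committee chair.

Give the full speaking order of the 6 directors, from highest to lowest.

By board role: Johansson (Chair of the Board); then Harlow and Farouk (Vice Chair); then Espinoza (Lead Independent Director); then Takahashi (Executive Director); then Osei (Non-Executive Director).
Harlow and Farouk both have date first elected to the board 2010-06-12, so the next rule applies.
Harlow and Farouk are each not a committee chair, so the next rule applies.
Harlow and Farouk are each not a founding director, so the next rule applies.
Among Harlow and Farouk, by equity stake (higher first): Harlow (18 percent) before Farouk (12 percent).
Full order: Johansson, Harlow, Farouk, Espinoza, Takahashi, Osei.

Johansson, Harlow, Farouk, Espinoza, Takahashi, Osei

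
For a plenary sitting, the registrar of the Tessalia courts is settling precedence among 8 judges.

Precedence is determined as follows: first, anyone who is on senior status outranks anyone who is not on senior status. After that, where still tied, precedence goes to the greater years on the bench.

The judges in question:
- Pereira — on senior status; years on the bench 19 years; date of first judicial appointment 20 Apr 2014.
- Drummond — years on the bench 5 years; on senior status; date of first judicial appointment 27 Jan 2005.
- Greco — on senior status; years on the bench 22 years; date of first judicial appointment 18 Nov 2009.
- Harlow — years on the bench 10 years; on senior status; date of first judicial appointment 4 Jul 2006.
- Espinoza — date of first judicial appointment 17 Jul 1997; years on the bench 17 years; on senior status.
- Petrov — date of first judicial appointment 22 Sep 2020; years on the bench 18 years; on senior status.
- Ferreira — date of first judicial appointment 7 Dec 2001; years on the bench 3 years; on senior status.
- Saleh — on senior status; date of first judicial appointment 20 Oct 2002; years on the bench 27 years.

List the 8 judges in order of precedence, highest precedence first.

Saleh, Greco, Pereira, Petrov, Espinoza, Harlow, Drummond, Ferreira

By the first rule: Saleh, Greco, Pereira, Petrov, Espinoza, Harlow, Drummond and Ferreira (each on senior status).
Among Saleh, Greco, Pereira, Petrov, Espinoza, Harlow, Drummond and Ferreira, by years on the bench (higher first): Saleh (27 years) before Greco (22 years) before Pereira (19 years) before Petrov (18 years) before Espinoza (17 years) before Harlow (10 years) before Drummond (5 years) before Ferreira (3 years).
Full order: Saleh, Greco, Pereira, Petrov, Espinoza, Harlow, Drummond, Ferreira.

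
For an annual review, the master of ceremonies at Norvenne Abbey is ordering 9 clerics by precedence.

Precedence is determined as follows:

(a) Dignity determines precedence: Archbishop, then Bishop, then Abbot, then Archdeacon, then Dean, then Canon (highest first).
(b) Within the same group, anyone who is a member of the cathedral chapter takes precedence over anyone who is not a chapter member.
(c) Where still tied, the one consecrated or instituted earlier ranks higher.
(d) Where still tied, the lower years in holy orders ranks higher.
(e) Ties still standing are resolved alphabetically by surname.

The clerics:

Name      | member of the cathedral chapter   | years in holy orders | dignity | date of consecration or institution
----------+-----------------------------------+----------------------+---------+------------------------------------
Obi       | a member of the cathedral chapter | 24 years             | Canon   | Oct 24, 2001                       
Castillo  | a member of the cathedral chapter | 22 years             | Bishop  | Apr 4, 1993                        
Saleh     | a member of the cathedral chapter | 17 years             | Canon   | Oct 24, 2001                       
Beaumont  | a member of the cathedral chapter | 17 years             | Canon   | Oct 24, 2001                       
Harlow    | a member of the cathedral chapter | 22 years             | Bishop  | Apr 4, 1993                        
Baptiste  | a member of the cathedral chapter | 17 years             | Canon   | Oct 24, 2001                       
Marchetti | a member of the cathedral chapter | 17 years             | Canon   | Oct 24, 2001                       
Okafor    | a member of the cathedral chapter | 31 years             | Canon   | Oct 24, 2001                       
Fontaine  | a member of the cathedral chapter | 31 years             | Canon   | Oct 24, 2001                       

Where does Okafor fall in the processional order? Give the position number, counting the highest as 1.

By dignity: Castillo and Harlow (Bishop); then Baptiste, Beaumont, Marchetti, Saleh, Obi, Fontaine and Okafor (Canon).
Castillo and Harlow are each a member of the cathedral chapter, so the next rule applies.
Castillo and Harlow both have date of consecration or institution Apr 4, 1993, so the next rule applies.
Castillo and Harlow both have years in holy orders 22 years, so the next rule applies.
Among Castillo and Harlow, alphabetically by surname: Castillo before Harlow.
Baptiste, Beaumont, Marchetti, Saleh, Obi, Fontaine and Okafor are each a member of the cathedral chapter, so the next rule applies.
Baptiste, Beaumont, Marchetti, Saleh, Obi, Fontaine and Okafor all have date of consecration or institution Oct 24, 2001, so the next rule applies.
Among Baptiste, Beaumont, Marchetti, Saleh, Obi, Fontaine and Okafor, by years in holy orders (lower first): Baptiste, Beaumont, Marchetti and Saleh (17 years) before Obi (24 years) before Fontaine and Okafor (31 years).
Among Baptiste, Beaumont, Marchetti and Saleh, alphabetically by surname: Baptiste before Beaumont before Marchetti before Saleh.
Among Fontaine and Okafor, alphabetically by surname: Fontaine before Okafor.
Order: Castillo, Harlow, Baptiste, Beaumont, Marchetti, Saleh, Obi, Fontaine, Okafor. So position 9.

9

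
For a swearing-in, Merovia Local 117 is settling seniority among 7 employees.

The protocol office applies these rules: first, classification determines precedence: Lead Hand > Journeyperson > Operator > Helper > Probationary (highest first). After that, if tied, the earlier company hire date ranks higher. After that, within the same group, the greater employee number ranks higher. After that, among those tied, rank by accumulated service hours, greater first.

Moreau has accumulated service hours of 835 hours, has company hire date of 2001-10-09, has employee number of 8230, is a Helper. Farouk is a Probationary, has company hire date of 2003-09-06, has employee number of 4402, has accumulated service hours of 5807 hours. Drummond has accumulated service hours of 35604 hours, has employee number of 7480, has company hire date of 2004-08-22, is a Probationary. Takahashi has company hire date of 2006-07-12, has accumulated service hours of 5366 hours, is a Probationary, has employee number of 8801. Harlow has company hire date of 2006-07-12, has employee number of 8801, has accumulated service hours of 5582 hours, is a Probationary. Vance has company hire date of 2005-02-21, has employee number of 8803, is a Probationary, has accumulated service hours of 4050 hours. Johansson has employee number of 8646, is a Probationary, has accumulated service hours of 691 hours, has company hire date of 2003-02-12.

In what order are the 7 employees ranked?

Moreau, Johansson, Farouk, Drummond, Vance, Harlow, Takahashi

By classification: Moreau (Helper); then Johansson, Farouk, Drummond, Vance, Harlow and Takahashi (Probationary).
Among Johansson, Farouk, Drummond, Vance, Harlow and Takahashi, by company hire date (earlier first): Johansson (2003-02-12) before Farouk (2003-09-06) before Drummond (2004-08-22) before Vance (2005-02-21) before Harlow and Takahashi (2006-07-12).
Harlow and Takahashi both have employee number 8801, so the next rule applies.
Among Harlow and Takahashi, by accumulated service hours (higher first): Harlow (5582 hours) before Takahashi (5366 hours).
Full order: Moreau, Johansson, Farouk, Drummond, Vance, Harlow, Takahashi.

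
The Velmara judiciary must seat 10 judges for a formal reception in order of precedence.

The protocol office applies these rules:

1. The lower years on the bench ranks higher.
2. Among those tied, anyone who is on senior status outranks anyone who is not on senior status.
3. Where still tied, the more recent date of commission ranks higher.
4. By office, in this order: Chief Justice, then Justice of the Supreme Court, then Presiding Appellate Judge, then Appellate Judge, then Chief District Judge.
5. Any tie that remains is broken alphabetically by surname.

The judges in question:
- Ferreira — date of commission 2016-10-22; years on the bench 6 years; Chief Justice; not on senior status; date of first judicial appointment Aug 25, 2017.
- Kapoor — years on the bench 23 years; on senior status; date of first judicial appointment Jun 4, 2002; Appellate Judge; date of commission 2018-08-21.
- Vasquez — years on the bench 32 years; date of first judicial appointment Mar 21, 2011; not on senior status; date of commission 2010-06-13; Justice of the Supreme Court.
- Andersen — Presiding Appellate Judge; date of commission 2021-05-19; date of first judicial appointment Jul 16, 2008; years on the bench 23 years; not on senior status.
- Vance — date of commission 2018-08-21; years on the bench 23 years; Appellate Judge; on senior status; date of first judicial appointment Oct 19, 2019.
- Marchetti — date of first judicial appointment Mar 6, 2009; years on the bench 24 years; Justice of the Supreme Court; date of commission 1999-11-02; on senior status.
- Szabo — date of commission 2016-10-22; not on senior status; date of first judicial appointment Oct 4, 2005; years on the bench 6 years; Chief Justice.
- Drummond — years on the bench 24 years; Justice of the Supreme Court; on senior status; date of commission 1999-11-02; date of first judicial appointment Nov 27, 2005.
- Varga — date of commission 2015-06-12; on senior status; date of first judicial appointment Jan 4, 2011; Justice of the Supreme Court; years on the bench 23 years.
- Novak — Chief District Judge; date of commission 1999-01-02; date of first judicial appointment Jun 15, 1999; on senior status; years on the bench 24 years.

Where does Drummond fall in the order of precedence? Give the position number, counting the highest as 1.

By years on the bench (lower first): Ferreira and Szabo (both 6 years); then Kapoor, Vance, Varga and Andersen (each 23 years); then Drummond, Marchetti and Novak (each 24 years); then Vasquez (32 years).
Ferreira and Szabo are each not on senior status, so the next rule applies.
Ferreira and Szabo both have date of commission 2016-10-22, so the next rule applies.
Ferreira and Szabo are each Chief Justice, so the next rule applies.
Among Ferreira and Szabo, alphabetically by surname: Ferreira before Szabo.
Among Kapoor, Vance, Varga and Andersen, on senior status before not on senior status: Kapoor, Vance and Varga (on senior status) before Andersen (not on senior status).
Among Kapoor, Vance and Varga, by date of commission (later first): Kapoor and Vance (2018-08-21) before Varga (2015-06-12).
Kapoor and Vance are each Appellate Judge, so the next rule applies.
Among Kapoor and Vance, alphabetically by surname: Kapoor before Vance.
Drummond, Marchetti and Novak are each on senior status, so the next rule applies.
Among Drummond, Marchetti and Novak, by date of commission (later first): Drummond and Marchetti (1999-11-02) before Novak (1999-01-02).
Drummond and Marchetti are each Justice of the Supreme Court, so the next rule applies.
Among Drummond and Marchetti, alphabetically by surname: Drummond before Marchetti.
Order: Ferreira, Szabo, Kapoor, Vance, Varga, Andersen, Drummond, Marchetti, Novak, Vasquez. So position 7.

7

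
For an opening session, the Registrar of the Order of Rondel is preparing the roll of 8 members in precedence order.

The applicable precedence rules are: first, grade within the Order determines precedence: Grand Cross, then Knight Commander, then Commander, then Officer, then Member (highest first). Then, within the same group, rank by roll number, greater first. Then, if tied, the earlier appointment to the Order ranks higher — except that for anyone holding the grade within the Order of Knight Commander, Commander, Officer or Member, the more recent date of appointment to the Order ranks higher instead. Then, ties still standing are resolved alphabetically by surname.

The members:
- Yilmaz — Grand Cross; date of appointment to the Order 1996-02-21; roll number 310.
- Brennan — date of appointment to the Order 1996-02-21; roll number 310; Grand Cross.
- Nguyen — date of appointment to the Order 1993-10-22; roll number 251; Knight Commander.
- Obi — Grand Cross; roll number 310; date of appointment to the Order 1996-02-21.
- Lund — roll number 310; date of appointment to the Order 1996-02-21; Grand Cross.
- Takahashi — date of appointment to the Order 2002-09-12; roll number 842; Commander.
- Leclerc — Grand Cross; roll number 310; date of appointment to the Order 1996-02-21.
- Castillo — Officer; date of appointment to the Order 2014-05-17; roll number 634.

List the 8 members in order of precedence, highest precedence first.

By grade within the Order: Brennan, Leclerc, Lund, Obi and Yilmaz (Grand Cross); then Nguyen (Knight Commander); then Takahashi (Commander); then Castillo (Officer).
Brennan, Leclerc, Lund, Obi and Yilmaz all have roll number 310, so the next rule applies.
Brennan, Leclerc, Lund, Obi and Yilmaz all have date of appointment to the Order 1996-02-21, so the next rule applies.
Among Brennan, Leclerc, Lund, Obi and Yilmaz, alphabetically by surname: Brennan before Leclerc before Lund before Obi before Yilmaz.
Full order: Brennan, Leclerc, Lund, Obi, Yilmaz, Nguyen, Takahashi, Castillo.

Brennan, Leclerc, Lund, Obi, Yilmaz, Nguyen, Takahashi, Castillo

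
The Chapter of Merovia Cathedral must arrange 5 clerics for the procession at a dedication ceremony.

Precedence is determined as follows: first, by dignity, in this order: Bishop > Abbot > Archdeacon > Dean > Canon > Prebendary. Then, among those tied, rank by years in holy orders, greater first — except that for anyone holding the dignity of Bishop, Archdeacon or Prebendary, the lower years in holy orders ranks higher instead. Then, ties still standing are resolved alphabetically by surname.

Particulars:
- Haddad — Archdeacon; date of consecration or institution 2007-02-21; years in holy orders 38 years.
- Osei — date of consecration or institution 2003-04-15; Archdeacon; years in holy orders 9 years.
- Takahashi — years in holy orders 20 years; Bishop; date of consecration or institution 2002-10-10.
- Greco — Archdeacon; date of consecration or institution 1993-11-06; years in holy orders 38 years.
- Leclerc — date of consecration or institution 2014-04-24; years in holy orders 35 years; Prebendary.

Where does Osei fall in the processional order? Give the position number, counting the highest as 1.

2

By dignity: Takahashi (Bishop); then Osei, Greco and Haddad (Archdeacon); then Leclerc (Prebendary).
Among Osei, Greco and Haddad, by years in holy orders (lower first) (reversed rule for this group): Osei (9 years) before Greco and Haddad (38 years).
Among Greco and Haddad, alphabetically by surname: Greco before Haddad.
Order: Takahashi, Osei, Greco, Haddad, Leclerc. So position 2.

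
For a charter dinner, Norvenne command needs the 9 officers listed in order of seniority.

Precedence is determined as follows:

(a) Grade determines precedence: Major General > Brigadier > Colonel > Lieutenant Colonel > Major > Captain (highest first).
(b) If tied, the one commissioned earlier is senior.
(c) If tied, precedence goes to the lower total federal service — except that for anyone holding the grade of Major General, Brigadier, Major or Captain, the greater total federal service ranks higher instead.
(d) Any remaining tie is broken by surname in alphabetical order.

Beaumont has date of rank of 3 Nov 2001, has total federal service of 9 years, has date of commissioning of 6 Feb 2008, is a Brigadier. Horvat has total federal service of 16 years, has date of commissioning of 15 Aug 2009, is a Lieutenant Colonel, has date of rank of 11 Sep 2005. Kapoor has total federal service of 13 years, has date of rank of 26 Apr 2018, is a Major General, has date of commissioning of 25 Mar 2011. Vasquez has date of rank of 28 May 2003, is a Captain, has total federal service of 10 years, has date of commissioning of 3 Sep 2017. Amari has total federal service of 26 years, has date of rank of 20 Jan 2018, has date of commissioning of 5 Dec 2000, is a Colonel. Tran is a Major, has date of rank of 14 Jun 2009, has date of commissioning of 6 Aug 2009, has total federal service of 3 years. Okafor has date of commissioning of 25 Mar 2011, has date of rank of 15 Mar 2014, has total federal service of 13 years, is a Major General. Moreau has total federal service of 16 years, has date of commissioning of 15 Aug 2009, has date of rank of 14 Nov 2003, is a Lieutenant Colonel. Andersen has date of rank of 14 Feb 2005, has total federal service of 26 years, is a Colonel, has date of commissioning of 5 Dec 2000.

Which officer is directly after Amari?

By grade: Kapoor and Okafor (Major General); then Beaumont (Brigadier); then Amari and Andersen (Colonel); then Horvat and Moreau (Lieutenant Colonel); then Tran (Major); then Vasquez (Captain).
Kapoor and Okafor both have date of commissioning 25 Mar 2011, so the next rule applies.
Kapoor and Okafor both have total federal service 13 years, so the next rule applies.
Among Kapoor and Okafor, alphabetically by surname: Kapoor before Okafor.
Amari and Andersen both have date of commissioning 5 Dec 2000, so the next rule applies.
Amari and Andersen both have total federal service 26 years, so the next rule applies.
Among Amari and Andersen, alphabetically by surname: Amari before Andersen.
Horvat and Moreau both have date of commissioning 15 Aug 2009, so the next rule applies.
Horvat and Moreau both have total federal service 16 years, so the next rule applies.
Among Horvat and Moreau, alphabetically by surname: Horvat before Moreau.
Order: Kapoor, Okafor, Beaumont, Amari, Andersen, Horvat, Moreau, Tran, Vasquez.

Andersen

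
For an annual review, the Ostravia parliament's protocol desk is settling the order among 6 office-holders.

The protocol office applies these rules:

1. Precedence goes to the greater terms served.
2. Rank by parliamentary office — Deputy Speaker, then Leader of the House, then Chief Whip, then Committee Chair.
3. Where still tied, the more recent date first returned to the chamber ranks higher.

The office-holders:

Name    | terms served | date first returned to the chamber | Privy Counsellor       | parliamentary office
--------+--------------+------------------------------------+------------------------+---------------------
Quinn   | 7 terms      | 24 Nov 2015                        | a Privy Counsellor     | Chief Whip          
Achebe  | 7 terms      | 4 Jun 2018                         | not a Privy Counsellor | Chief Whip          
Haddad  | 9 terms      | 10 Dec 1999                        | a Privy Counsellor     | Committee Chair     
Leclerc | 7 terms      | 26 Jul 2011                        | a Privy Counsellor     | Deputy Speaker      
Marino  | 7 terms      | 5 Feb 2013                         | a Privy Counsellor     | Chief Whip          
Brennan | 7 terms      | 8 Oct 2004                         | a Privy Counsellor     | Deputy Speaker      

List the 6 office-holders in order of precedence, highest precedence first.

By terms served (higher first): Haddad (9 terms); then Leclerc, Brennan, Achebe, Quinn and Marino (each 7 terms).
Among Leclerc, Brennan, Achebe, Quinn and Marino, by parliamentary office: Leclerc and Brennan (Deputy Speaker) before Achebe, Quinn and Marino (Chief Whip).
Among Leclerc and Brennan, by date first returned to the chamber (later first): Leclerc (26 Jul 2011) before Brennan (8 Oct 2004).
Among Achebe, Quinn and Marino, by date first returned to the chamber (later first): Achebe (4 Jun 2018) before Quinn (24 Nov 2015) before Marino (5 Feb 2013).
Full order: Haddad, Leclerc, Brennan, Achebe, Quinn, Marino.

Haddad, Leclerc, Brennan, Achebe, Quinn, Marino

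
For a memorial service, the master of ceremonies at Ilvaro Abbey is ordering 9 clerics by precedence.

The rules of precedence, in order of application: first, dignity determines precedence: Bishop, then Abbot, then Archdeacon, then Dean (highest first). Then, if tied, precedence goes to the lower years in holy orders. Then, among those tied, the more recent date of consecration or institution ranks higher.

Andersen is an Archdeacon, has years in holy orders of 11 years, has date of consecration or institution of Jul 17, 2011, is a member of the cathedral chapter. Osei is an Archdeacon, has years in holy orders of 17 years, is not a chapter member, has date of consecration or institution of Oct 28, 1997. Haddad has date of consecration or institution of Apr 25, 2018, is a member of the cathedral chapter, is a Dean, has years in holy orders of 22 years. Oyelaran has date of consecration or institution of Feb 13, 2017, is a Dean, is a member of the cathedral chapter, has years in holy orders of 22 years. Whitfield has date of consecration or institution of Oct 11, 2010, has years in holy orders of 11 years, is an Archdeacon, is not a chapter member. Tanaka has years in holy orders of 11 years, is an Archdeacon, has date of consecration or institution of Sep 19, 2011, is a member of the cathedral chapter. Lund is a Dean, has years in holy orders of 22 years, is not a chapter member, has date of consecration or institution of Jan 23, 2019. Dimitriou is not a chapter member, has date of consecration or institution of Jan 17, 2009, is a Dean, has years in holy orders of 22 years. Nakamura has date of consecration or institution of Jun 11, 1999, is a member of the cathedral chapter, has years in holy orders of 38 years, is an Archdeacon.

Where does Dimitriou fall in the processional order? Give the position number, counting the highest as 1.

By dignity: Tanaka, Andersen, Whitfield, Osei and Nakamura (Archdeacon); then Lund, Haddad, Oyelaran and Dimitriou (Dean).
Among Tanaka, Andersen, Whitfield, Osei and Nakamura, by years in holy orders (lower first): Tanaka, Andersen and Whitfield (11 years) before Osei (17 years) before Nakamura (38 years).
Among Tanaka, Andersen and Whitfield, by date of consecration or institution (later first): Tanaka (Sep 19, 2011) before Andersen (Jul 17, 2011) before Whitfield (Oct 11, 2010).
Lund, Haddad, Oyelaran and Dimitriou all have years in holy orders 22 years, so the next rule applies.
Among Lund, Haddad, Oyelaran and Dimitriou, by date of consecration or institution (later first): Lund (Jan 23, 2019) before Haddad (Apr 25, 2018) before Oyelaran (Feb 13, 2017) before Dimitriou (Jan 17, 2009).
Order: Tanaka, Andersen, Whitfield, Osei, Nakamura, Lund, Haddad, Oyelaran, Dimitriou. So position 9.

9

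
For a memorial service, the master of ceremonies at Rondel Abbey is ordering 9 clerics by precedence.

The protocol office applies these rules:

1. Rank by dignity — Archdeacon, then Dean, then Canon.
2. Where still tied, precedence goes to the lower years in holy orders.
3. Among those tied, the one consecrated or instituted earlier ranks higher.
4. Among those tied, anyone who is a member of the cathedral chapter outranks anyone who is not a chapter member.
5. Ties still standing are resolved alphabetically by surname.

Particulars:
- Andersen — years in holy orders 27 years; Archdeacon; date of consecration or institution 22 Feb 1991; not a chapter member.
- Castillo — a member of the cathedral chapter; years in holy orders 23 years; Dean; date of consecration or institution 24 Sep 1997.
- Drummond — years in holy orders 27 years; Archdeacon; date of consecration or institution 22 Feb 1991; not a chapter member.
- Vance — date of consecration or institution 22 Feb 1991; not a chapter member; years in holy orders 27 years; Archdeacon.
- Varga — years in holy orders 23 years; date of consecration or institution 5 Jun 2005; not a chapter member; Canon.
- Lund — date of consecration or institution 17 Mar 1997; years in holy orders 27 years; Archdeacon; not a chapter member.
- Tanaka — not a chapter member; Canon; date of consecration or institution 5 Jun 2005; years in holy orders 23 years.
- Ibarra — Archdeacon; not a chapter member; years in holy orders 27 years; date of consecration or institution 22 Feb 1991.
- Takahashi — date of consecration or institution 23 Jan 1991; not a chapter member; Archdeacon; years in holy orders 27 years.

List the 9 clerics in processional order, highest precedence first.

By dignity: Takahashi, Andersen, Drummond, Ibarra, Vance and Lund (Archdeacon); then Castillo (Dean); then Tanaka and Varga (Canon).
Takahashi, Andersen, Drummond, Ibarra, Vance and Lund all have years in holy orders 27 years, so the next rule applies.
Among Takahashi, Andersen, Drummond, Ibarra, Vance and Lund, by date of consecration or institution (earlier first): Takahashi (23 Jan 1991) before Andersen, Drummond, Ibarra and Vance (22 Feb 1991) before Lund (17 Mar 1997).
Andersen, Drummond, Ibarra and Vance are each not a chapter member, so the next rule applies.
Among Andersen, Drummond, Ibarra and Vance, alphabetically by surname: Andersen before Drummond before Ibarra before Vance.
Tanaka and Varga both have years in holy orders 23 years, so the next rule applies.
Tanaka and Varga both have date of consecration or institution 5 Jun 2005, so the next rule applies.
Tanaka and Varga are each not a chapter member, so the next rule applies.
Among Tanaka and Varga, alphabetically by surname: Tanaka before Varga.
Full order: Takahashi, Andersen, Drummond, Ibarra, Vance, Lund, Castillo, Tanaka, Varga.

Takahashi, Andersen, Drummond, Ibarra, Vance, Lund, Castillo, Tanaka, Varga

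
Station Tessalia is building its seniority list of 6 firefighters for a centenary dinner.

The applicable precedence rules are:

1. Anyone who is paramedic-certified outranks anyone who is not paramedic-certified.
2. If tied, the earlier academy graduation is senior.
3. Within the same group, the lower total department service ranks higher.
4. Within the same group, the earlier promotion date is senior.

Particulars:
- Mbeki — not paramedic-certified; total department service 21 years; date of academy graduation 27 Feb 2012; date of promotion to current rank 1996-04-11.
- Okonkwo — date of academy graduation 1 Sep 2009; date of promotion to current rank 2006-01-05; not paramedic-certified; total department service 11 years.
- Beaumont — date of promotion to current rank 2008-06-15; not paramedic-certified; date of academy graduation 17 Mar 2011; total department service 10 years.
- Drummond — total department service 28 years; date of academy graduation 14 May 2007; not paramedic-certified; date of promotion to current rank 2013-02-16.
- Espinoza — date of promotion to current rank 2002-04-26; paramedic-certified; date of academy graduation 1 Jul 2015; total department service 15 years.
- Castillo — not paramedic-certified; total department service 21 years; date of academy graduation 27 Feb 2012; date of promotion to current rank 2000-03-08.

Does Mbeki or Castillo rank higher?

Mbeki

By the first rule: Espinoza (paramedic-certified); then Drummond, Okonkwo, Beaumont, Mbeki and Castillo (each not paramedic-certified).
Among Drummond, Okonkwo, Beaumont, Mbeki and Castillo, by date of academy graduation (earlier first): Drummond (14 May 2007) before Okonkwo (1 Sep 2009) before Beaumont (17 Mar 2011) before Mbeki and Castillo (27 Feb 2012).
Mbeki and Castillo both have total department service 21 years, so the next rule applies.
Among Mbeki and Castillo, by date of promotion to current rank (earlier first): Mbeki (1996-04-11) before Castillo (2000-03-08).
So Mbeki takes precedence.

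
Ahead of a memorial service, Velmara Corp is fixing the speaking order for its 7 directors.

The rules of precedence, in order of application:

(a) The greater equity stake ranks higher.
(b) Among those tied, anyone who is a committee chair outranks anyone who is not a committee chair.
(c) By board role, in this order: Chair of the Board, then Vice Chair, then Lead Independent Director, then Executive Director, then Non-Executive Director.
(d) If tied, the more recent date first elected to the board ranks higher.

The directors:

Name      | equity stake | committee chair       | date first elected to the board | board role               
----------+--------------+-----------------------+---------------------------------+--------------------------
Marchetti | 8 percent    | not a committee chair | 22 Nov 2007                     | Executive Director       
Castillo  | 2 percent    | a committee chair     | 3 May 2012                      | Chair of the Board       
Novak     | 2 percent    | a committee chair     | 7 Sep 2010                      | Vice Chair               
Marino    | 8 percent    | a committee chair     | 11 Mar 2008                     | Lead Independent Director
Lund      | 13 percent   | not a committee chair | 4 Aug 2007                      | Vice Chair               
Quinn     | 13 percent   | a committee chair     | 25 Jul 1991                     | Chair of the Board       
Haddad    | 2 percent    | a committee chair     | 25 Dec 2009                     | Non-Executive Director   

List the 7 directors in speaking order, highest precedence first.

By equity stake (higher first): Quinn and Lund (both 13 percent); then Marino and Marchetti (both 8 percent); then Castillo, Novak and Haddad (each 2 percent).
Among Quinn and Lund, a committee chair before not a committee chair: Quinn (a committee chair) before Lund (not a committee chair).
Among Marino and Marchetti, a committee chair before not a committee chair: Marino (a committee chair) before Marchetti (not a committee chair).
Castillo, Novak and Haddad are each a committee chair, so the next rule applies.
Among Castillo, Novak and Haddad, by board role: Castillo (Chair of the Board) before Novak (Vice Chair) before Haddad (Non-Executive Director).
Full order: Quinn, Lund, Marino, Marchetti, Castillo, Novak, Haddad.

Quinn, Lund, Marino, Marchetti, Castillo, Novak, Haddad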